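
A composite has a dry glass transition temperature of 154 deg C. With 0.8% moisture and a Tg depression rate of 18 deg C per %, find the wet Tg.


Tg_wet = Tg_dry - k*moisture = 154 - 18*0.8 = 139.6 deg C

139.6 deg C


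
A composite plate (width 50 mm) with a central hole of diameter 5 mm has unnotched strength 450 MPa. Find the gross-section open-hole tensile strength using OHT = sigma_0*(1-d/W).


OHT = sigma_0*(1-d/W) = 450*(1-5/50) = 405.0 MPa

405.0 MPa


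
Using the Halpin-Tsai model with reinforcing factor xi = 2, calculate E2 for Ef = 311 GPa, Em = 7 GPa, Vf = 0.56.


eta = (Ef/Em - 1)/(Ef/Em + xi) = (44.4286 - 1)/(44.4286 + 2) = 0.9354
E2 = Em*(1+xi*eta*Vf)/(1-eta*Vf) = 30.1 GPa

30.1 GPa


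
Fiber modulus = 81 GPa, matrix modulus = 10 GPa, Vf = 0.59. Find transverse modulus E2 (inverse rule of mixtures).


1/E2 = Vf/Ef + (1-Vf)/Em = 0.59/81 + 0.41/10
E2 = 20.71 GPa

20.71 GPa


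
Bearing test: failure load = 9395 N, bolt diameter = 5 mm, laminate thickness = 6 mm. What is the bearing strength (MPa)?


sigma_br = F/(d*h) = 9395/(5*6) = 313.2 MPa

313.2 MPa


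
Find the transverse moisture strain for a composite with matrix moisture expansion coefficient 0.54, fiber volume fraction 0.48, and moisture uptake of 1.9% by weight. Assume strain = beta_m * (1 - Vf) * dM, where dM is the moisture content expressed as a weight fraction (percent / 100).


dM = 1.9/100 = 0.019
strain = beta_m * (1-Vf) * dM = 0.54 * 0.52 * 0.019 = 0.0053352

0.0053352


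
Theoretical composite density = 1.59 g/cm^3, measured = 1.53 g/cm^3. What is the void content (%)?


Void% = (rho_theo - rho_actual)/rho_theo * 100 = (1.59 - 1.53)/1.59 * 100 = 3.77%

3.77%


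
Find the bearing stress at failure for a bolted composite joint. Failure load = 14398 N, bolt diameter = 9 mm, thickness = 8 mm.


sigma_br = F/(d*h) = 14398/(9*8) = 200.0 MPa

200.0 MPa


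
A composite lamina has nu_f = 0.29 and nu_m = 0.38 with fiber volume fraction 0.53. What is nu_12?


nu_12 = nu_f*Vf + nu_m*(1-Vf) = 0.29*0.53 + 0.38*0.47 = 0.3323

0.3323


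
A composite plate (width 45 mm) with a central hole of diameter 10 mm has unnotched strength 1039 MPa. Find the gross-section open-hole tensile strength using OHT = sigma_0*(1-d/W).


OHT = sigma_0*(1-d/W) = 1039*(1-10/45) = 808.1 MPa

808.1 MPa


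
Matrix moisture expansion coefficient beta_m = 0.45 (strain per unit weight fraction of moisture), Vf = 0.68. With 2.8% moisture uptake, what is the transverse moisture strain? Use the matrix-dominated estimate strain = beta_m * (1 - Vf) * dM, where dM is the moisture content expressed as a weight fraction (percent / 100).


dM = 2.8/100 = 0.028
strain = beta_m * (1-Vf) * dM = 0.45 * 0.32 * 0.028 = 0.004032

0.004032


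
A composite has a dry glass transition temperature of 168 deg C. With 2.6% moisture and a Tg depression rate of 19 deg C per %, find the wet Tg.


Tg_wet = Tg_dry - k*moisture = 168 - 19*2.6 = 118.6 deg C

118.6 deg C


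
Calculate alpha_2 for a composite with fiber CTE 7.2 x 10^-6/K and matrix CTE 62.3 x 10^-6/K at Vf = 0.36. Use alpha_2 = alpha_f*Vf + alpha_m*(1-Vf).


alpha_2 = alpha_f*Vf + alpha_m*(1-Vf) = 7.2*0.36 + 62.3*0.64 = 42.5 x 10^-6/K

42.5 x 10^-6/K


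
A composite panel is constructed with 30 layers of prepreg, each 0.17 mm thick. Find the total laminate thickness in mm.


h = n * t_ply = 30 * 0.17 = 5.1 mm

5.1 mm


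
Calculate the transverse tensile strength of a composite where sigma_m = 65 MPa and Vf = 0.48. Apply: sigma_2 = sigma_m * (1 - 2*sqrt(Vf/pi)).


factor = 1 - 2*sqrt(0.48/pi) = 0.2182
sigma_2 = 65 * 0.2182 = 14.19 MPa

14.19 MPa


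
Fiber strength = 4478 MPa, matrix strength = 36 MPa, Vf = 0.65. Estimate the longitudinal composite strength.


sigma_1 = sigma_f*Vf + sigma_m*(1-Vf) = 4478*0.65 + 36*0.35 = 2923.3 MPa

2923.3 MPa


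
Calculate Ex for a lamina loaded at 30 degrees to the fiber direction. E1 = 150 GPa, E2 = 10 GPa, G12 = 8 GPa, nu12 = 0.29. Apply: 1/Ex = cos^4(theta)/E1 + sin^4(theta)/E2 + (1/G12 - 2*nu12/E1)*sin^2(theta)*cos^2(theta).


cos^4(30) = 0.5625, sin^4(30) = 0.0625, sin^2(30)*cos^2(30) = 0.1875
1/G12 - 2*nu12/E1 = 1/8 - 2*0.29/150 = 0.121133 GPa^-1
1/Ex = 0.5625/150 + 0.0625/10 + 0.121133*0.1875 = 0.0327125 GPa^-1
Ex = 30.57 GPa

30.57 GPa


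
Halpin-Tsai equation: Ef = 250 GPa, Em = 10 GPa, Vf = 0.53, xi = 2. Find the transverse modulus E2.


eta = (Ef/Em - 1)/(Ef/Em + xi) = (25.0 - 1)/(25.0 + 2) = 0.8889
E2 = Em*(1+xi*eta*Vf)/(1-eta*Vf) = 36.72 GPa

36.72 GPa


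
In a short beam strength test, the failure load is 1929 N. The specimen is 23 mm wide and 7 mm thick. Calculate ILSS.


ILSS = 3F/(4bh) = 3*1929/(4*23*7) = 8.99 MPa

8.99 MPa


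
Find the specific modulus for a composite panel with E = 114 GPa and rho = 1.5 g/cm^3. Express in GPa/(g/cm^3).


Specific stiffness = E/rho = 114/1.5 = 76.0 GPa/(g/cm^3)

76.0 GPa/(g/cm^3)


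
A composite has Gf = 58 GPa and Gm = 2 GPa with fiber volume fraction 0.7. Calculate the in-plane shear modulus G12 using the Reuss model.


1/G12 = Vf/Gf + (1-Vf)/Gm = 0.7/58 + 0.3/2
G12 = 6.17 GPa

6.17 GPa


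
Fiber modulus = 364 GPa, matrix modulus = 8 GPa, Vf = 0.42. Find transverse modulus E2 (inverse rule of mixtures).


1/E2 = Vf/Ef + (1-Vf)/Em = 0.42/364 + 0.58/8
E2 = 13.58 GPa

13.58 GPa


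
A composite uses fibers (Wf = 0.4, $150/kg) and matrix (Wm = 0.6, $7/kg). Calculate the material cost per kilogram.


Cost = cost_f*Wf + cost_m*Wm = 150*0.4 + 7*0.6 = $64.2/kg

$64.2/kg


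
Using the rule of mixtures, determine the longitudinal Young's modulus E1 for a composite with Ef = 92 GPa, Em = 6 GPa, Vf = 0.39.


E1 = Ef*Vf + Em*(1-Vf) = 92*0.39 + 6*0.61 = 39.54 GPa

39.54 GPa


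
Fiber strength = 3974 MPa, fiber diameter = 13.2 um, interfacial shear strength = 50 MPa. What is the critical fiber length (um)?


Lc = sigma_f * d / (2 * tau_i) = 3974 * 13.2 / (2 * 50) = 524.6 um

524.6 um


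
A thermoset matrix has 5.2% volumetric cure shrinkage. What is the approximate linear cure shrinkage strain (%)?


Linear shrinkage ≈ vol_shrink/3 = 5.2/3 = 1.733%

1.733%


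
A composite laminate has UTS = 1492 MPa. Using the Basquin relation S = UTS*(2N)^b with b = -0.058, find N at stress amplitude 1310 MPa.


N = 0.5 * (S/UTS)^(1/b) = 0.5 * (1310/1492)^(1/-0.058) = 4.7105 cycles

4.7105 cycles


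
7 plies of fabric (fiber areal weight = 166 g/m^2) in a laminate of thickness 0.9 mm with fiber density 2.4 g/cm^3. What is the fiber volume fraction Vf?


Vf = n * FAW / (rho_f * h * 1000) = 7 * 166 / (2.4 * 0.9 * 1000) = 0.538

0.538


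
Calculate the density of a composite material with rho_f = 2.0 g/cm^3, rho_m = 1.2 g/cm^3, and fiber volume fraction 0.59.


rho_c = rho_f*Vf + rho_m*(1-Vf) = 2.0*0.59 + 1.2*0.41 = 1.672 g/cm^3

1.672 g/cm^3


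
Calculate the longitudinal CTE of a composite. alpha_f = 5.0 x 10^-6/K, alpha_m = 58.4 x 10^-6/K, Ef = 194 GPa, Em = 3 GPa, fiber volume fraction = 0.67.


E1 = Ef*Vf + Em*(1-Vf) = 130.97
alpha_1 = (alpha_f*Ef*Vf + alpha_m*Em*(1-Vf))/E1 = 5.4 x 10^-6/K

5.4 x 10^-6/K


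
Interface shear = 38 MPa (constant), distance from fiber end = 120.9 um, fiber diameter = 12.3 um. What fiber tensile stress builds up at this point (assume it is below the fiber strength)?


Force balance: sigma_f * (pi*d^2/4) = tau * (pi*d) * x  ->  sigma_f = 4 * tau * x / d
sigma_f = 4 * 38 * 120.9 / 12.3 = 1494.0 MPa

1494.0 MPa


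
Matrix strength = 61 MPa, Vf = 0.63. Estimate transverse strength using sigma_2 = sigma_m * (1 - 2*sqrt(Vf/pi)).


factor = 1 - 2*sqrt(0.63/pi) = 0.1044
sigma_2 = 61 * 0.1044 = 6.37 MPa

6.37 MPa


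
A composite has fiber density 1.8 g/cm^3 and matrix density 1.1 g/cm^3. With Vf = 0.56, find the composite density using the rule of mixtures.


rho_c = rho_f*Vf + rho_m*(1-Vf) = 1.8*0.56 + 1.1*0.44 = 1.492 g/cm^3

1.492 g/cm^3


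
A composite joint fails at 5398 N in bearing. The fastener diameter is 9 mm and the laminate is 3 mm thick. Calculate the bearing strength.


sigma_br = F/(d*h) = 5398/(9*3) = 199.9 MPa

199.9 MPa


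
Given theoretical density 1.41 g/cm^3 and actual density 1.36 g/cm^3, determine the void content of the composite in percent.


Void% = (rho_theo - rho_actual)/rho_theo * 100 = (1.41 - 1.36)/1.41 * 100 = 3.55%

3.55%


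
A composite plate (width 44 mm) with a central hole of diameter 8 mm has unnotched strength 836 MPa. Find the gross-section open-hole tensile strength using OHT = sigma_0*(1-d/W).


OHT = sigma_0*(1-d/W) = 836*(1-8/44) = 684.0 MPa

684.0 MPa


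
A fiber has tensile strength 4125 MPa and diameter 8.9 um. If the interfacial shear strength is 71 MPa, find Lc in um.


Lc = sigma_f * d / (2 * tau_i) = 4125 * 8.9 / (2 * 71) = 258.5 um

258.5 um


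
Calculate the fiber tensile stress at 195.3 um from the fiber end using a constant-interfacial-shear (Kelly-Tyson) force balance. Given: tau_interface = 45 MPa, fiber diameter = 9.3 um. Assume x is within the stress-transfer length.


Force balance: sigma_f * (pi*d^2/4) = tau * (pi*d) * x  ->  sigma_f = 4 * tau * x / d
sigma_f = 4 * 45 * 195.3 / 9.3 = 3780.0 MPa

3780.0 MPa


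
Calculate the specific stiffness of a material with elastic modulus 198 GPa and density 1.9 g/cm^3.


Specific stiffness = E/rho = 198/1.9 = 104.2 GPa/(g/cm^3)

104.2 GPa/(g/cm^3)


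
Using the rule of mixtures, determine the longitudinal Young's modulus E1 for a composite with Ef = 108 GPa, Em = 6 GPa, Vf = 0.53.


E1 = Ef*Vf + Em*(1-Vf) = 108*0.53 + 6*0.47 = 60.06 GPa

60.06 GPa


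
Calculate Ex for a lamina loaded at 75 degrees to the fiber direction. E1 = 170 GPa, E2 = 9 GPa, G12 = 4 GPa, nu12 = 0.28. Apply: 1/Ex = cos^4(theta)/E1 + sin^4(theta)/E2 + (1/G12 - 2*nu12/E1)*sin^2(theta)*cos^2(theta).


cos^4(75) = 0.004487, sin^4(75) = 0.870513, sin^2(75)*cos^2(75) = 0.0625
1/G12 - 2*nu12/E1 = 1/4 - 2*0.28/170 = 0.246706 GPa^-1
1/Ex = 0.004487/170 + 0.870513/9 + 0.246706*0.0625 = 0.1121691 GPa^-1
Ex = 8.92 GPa

8.92 GPa


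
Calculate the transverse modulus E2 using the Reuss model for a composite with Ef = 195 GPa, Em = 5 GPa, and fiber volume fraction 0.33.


1/E2 = Vf/Ef + (1-Vf)/Em = 0.33/195 + 0.67/5
E2 = 7.37 GPa

7.37 GPa


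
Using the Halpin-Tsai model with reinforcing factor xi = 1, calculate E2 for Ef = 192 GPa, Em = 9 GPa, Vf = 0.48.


eta = (Ef/Em - 1)/(Ef/Em + xi) = (21.3333 - 1)/(21.3333 + 1) = 0.9104
E2 = Em*(1+xi*eta*Vf)/(1-eta*Vf) = 22.97 GPa

22.97 GPa


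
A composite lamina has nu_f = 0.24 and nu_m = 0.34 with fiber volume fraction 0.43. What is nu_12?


nu_12 = nu_f*Vf + nu_m*(1-Vf) = 0.24*0.43 + 0.34*0.57 = 0.297

0.297


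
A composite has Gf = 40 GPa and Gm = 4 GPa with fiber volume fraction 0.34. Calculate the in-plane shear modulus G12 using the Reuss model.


1/G12 = Vf/Gf + (1-Vf)/Gm = 0.34/40 + 0.66/4
G12 = 5.76 GPa

5.76 GPa


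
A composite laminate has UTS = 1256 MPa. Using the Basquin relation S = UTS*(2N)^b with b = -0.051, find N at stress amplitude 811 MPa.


N = 0.5 * (S/UTS)^(1/b) = 0.5 * (811/1256)^(1/-0.051) = 2653.6775 cycles

2653.6775 cycles


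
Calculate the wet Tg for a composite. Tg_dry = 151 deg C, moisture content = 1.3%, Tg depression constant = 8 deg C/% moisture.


Tg_wet = Tg_dry - k*moisture = 151 - 8*1.3 = 140.6 deg C

140.6 deg C


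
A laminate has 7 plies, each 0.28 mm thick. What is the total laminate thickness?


h = n * t_ply = 7 * 0.28 = 1.96 mm

1.96 mm


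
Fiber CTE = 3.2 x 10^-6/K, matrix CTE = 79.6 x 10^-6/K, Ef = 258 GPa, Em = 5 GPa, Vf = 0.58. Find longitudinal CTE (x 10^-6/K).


E1 = Ef*Vf + Em*(1-Vf) = 151.74
alpha_1 = (alpha_f*Ef*Vf + alpha_m*Em*(1-Vf))/E1 = 4.26 x 10^-6/K

4.26 x 10^-6/K


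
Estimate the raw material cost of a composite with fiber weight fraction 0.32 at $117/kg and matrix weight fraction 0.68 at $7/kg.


Cost = cost_f*Wf + cost_m*Wm = 117*0.32 + 7*0.68 = $42.2/kg

$42.2/kg


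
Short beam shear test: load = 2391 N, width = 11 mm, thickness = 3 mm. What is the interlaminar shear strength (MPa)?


ILSS = 3F/(4bh) = 3*2391/(4*11*3) = 54.34 MPa

54.34 MPa


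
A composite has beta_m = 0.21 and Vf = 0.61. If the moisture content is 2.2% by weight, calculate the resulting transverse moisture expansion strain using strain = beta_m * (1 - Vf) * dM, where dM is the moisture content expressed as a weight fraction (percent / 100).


dM = 2.2/100 = 0.022
strain = beta_m * (1-Vf) * dM = 0.21 * 0.39 * 0.022 = 0.0018018

0.0018018


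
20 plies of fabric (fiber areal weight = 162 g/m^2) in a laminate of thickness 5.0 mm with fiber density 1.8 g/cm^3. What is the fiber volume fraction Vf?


Vf = n * FAW / (rho_f * h * 1000) = 20 * 162 / (1.8 * 5.0 * 1000) = 0.36

0.36


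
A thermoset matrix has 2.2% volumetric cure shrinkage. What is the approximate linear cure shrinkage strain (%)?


Linear shrinkage ≈ vol_shrink/3 = 2.2/3 = 0.733%

0.733%


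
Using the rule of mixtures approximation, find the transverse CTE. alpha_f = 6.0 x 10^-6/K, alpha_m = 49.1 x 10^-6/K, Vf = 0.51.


alpha_2 = alpha_f*Vf + alpha_m*(1-Vf) = 6.0*0.51 + 49.1*0.49 = 27.1 x 10^-6/K

27.1 x 10^-6/K


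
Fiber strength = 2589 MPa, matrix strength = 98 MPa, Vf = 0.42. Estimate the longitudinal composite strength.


sigma_1 = sigma_f*Vf + sigma_m*(1-Vf) = 2589*0.42 + 98*0.58 = 1144.2 MPa

1144.2 MPa


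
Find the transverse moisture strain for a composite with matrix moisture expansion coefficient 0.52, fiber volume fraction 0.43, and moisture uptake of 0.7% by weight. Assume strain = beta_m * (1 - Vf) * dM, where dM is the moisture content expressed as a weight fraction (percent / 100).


dM = 0.7/100 = 0.007
strain = beta_m * (1-Vf) * dM = 0.52 * 0.57 * 0.007 = 0.0020748

0.0020748


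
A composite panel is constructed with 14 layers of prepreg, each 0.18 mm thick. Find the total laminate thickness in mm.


h = n * t_ply = 14 * 0.18 = 2.52 mm

2.52 mm


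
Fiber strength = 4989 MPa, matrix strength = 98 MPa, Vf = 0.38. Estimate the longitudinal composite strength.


sigma_1 = sigma_f*Vf + sigma_m*(1-Vf) = 4989*0.38 + 98*0.62 = 1956.6 MPa

1956.6 MPa


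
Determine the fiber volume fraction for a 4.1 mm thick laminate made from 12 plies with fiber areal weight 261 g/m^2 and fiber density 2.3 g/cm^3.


Vf = n * FAW / (rho_f * h * 1000) = 12 * 261 / (2.3 * 4.1 * 1000) = 0.3321

0.3321


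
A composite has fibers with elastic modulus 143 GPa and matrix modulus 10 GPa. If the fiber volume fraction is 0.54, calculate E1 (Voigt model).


E1 = Ef*Vf + Em*(1-Vf) = 143*0.54 + 10*0.46 = 81.82 GPa

81.82 GPa


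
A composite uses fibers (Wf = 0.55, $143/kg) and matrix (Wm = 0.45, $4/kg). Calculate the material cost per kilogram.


Cost = cost_f*Wf + cost_m*Wm = 143*0.55 + 4*0.45 = $80.45/kg

$80.45/kg


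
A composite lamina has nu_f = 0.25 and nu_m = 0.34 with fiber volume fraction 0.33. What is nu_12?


nu_12 = nu_f*Vf + nu_m*(1-Vf) = 0.25*0.33 + 0.34*0.67 = 0.3103

0.3103


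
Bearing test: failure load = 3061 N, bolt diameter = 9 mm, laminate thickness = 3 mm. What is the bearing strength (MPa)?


sigma_br = F/(d*h) = 3061/(9*3) = 113.4 MPa

113.4 MPa


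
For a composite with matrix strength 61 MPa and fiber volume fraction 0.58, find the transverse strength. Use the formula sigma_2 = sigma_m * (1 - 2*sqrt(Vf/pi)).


factor = 1 - 2*sqrt(0.58/pi) = 0.1407
sigma_2 = 61 * 0.1407 = 8.58 MPa

8.58 MPa


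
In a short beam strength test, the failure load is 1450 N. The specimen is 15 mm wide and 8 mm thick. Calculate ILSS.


ILSS = 3F/(4bh) = 3*1450/(4*15*8) = 9.06 MPa

9.06 MPa


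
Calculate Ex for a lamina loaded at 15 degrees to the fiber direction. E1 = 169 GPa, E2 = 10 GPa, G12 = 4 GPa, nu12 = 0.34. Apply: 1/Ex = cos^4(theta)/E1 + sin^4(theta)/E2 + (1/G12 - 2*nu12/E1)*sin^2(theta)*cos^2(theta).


cos^4(15) = 0.870513, sin^4(15) = 0.004487, sin^2(15)*cos^2(15) = 0.0625
1/G12 - 2*nu12/E1 = 1/4 - 2*0.34/169 = 0.245976 GPa^-1
1/Ex = 0.870513/169 + 0.004487/10 + 0.245976*0.0625 = 0.0209732 GPa^-1
Ex = 47.68 GPa

47.68 GPa


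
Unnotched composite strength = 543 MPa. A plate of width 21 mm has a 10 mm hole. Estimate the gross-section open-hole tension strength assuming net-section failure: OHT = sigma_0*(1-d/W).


OHT = sigma_0*(1-d/W) = 543*(1-10/21) = 284.4 MPa

284.4 MPa


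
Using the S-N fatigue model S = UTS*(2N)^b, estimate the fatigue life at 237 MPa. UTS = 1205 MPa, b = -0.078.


N = 0.5 * (S/UTS)^(1/b) = 0.5 * (237/1205)^(1/-0.078) = 5.6665e+08 cycles

5.6665e+08 cycles


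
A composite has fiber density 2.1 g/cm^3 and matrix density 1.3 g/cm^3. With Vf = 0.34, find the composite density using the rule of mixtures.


rho_c = rho_f*Vf + rho_m*(1-Vf) = 2.1*0.34 + 1.3*0.66 = 1.572 g/cm^3

1.572 g/cm^3


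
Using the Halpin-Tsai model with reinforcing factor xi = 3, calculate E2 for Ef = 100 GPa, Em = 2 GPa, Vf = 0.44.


eta = (Ef/Em - 1)/(Ef/Em + xi) = (50.0 - 1)/(50.0 + 3) = 0.9245
E2 = Em*(1+xi*eta*Vf)/(1-eta*Vf) = 7.49 GPa

7.49 GPa


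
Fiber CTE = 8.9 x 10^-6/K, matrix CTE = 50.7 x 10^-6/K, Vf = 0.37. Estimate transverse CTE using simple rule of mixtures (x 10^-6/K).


alpha_2 = alpha_f*Vf + alpha_m*(1-Vf) = 8.9*0.37 + 50.7*0.63 = 35.2 x 10^-6/K

35.2 x 10^-6/K


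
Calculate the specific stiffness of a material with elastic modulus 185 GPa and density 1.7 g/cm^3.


Specific stiffness = E/rho = 185/1.7 = 108.8 GPa/(g/cm^3)

108.8 GPa/(g/cm^3)


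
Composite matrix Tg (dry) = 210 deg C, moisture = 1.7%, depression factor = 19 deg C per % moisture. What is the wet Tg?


Tg_wet = Tg_dry - k*moisture = 210 - 19*1.7 = 177.7 deg C

177.7 deg C


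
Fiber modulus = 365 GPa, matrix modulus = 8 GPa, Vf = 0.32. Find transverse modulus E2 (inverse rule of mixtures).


1/E2 = Vf/Ef + (1-Vf)/Em = 0.32/365 + 0.68/8
E2 = 11.64 GPa

11.64 GPa


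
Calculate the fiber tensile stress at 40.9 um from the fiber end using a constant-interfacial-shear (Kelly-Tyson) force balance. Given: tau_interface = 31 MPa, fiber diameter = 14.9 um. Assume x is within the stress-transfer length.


Force balance: sigma_f * (pi*d^2/4) = tau * (pi*d) * x  ->  sigma_f = 4 * tau * x / d
sigma_f = 4 * 31 * 40.9 / 14.9 = 340.4 MPa

340.4 MPa


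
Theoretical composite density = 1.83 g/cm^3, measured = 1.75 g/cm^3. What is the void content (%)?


Void% = (rho_theo - rho_actual)/rho_theo * 100 = (1.83 - 1.75)/1.83 * 100 = 4.37%

4.37%


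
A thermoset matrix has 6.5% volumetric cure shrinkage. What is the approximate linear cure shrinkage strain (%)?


Linear shrinkage ≈ vol_shrink/3 = 6.5/3 = 2.167%

2.167%


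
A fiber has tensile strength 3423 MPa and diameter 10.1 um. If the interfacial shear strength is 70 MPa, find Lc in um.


Lc = sigma_f * d / (2 * tau_i) = 3423 * 10.1 / (2 * 70) = 246.9 um

246.9 um


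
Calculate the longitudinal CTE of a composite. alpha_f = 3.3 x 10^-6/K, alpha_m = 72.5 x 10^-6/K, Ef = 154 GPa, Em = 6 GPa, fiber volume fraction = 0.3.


E1 = Ef*Vf + Em*(1-Vf) = 50.4
alpha_1 = (alpha_f*Ef*Vf + alpha_m*Em*(1-Vf))/E1 = 9.07 x 10^-6/K

9.07 x 10^-6/K


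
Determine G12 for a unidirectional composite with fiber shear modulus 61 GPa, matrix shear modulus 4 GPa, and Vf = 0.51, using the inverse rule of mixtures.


1/G12 = Vf/Gf + (1-Vf)/Gm = 0.51/61 + 0.49/4
G12 = 7.64 GPa

7.64 GPa


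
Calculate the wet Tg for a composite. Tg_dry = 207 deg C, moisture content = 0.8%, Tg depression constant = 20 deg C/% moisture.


Tg_wet = Tg_dry - k*moisture = 207 - 20*0.8 = 191.0 deg C

191.0 deg C


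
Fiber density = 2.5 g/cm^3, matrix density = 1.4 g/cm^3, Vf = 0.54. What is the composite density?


rho_c = rho_f*Vf + rho_m*(1-Vf) = 2.5*0.54 + 1.4*0.46 = 1.994 g/cm^3

1.994 g/cm^3


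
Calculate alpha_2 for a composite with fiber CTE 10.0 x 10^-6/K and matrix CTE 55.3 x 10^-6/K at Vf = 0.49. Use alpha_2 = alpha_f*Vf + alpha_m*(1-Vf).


alpha_2 = alpha_f*Vf + alpha_m*(1-Vf) = 10.0*0.49 + 55.3*0.51 = 33.1 x 10^-6/K

33.1 x 10^-6/K


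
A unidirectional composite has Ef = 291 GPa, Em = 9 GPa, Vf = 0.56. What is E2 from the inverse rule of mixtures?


1/E2 = Vf/Ef + (1-Vf)/Em = 0.56/291 + 0.44/9
E2 = 19.68 GPa

19.68 GPa


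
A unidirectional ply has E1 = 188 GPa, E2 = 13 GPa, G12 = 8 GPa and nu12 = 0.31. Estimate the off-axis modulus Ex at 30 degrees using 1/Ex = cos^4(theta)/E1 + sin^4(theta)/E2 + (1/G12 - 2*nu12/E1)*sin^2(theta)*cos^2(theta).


cos^4(30) = 0.5625, sin^4(30) = 0.0625, sin^2(30)*cos^2(30) = 0.1875
1/G12 - 2*nu12/E1 = 1/8 - 2*0.31/188 = 0.121702 GPa^-1
1/Ex = 0.5625/188 + 0.0625/13 + 0.121702*0.1875 = 0.0306189 GPa^-1
Ex = 32.66 GPa

32.66 GPa


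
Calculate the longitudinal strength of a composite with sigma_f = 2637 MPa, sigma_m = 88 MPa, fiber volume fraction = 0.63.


sigma_1 = sigma_f*Vf + sigma_m*(1-Vf) = 2637*0.63 + 88*0.37 = 1693.9 MPa

1693.9 MPa


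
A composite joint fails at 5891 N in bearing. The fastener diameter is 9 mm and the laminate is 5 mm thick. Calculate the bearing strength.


sigma_br = F/(d*h) = 5891/(9*5) = 130.9 MPa

130.9 MPa


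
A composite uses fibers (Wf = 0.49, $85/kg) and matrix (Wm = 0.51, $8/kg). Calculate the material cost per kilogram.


Cost = cost_f*Wf + cost_m*Wm = 85*0.49 + 8*0.51 = $45.73/kg

$45.73/kg


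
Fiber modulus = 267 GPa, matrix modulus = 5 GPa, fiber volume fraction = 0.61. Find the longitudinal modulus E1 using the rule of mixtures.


E1 = Ef*Vf + Em*(1-Vf) = 267*0.61 + 5*0.39 = 164.82 GPa

164.82 GPa


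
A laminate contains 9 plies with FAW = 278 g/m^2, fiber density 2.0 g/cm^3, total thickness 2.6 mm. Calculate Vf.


Vf = n * FAW / (rho_f * h * 1000) = 9 * 278 / (2.0 * 2.6 * 1000) = 0.4812

0.4812


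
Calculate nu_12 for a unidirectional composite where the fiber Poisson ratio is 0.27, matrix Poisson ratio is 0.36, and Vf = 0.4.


nu_12 = nu_f*Vf + nu_m*(1-Vf) = 0.27*0.4 + 0.36*0.6 = 0.324

0.324


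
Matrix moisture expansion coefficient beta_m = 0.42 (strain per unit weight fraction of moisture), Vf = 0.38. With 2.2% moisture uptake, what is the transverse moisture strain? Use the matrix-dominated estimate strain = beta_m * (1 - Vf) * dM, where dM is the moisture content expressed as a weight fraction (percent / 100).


dM = 2.2/100 = 0.022
strain = beta_m * (1-Vf) * dM = 0.42 * 0.62 * 0.022 = 0.0057288

0.0057288


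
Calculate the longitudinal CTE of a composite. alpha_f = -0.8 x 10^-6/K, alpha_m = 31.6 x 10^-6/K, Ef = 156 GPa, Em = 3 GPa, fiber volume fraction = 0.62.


E1 = Ef*Vf + Em*(1-Vf) = 97.86
alpha_1 = (alpha_f*Ef*Vf + alpha_m*Em*(1-Vf))/E1 = -0.42 x 10^-6/K

-0.42 x 10^-6/K


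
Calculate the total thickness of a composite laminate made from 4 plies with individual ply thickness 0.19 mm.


h = n * t_ply = 4 * 0.19 = 0.76 mm

0.76 mm


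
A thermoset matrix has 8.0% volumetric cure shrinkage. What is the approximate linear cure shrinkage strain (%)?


Linear shrinkage ≈ vol_shrink/3 = 8.0/3 = 2.667%

2.667%


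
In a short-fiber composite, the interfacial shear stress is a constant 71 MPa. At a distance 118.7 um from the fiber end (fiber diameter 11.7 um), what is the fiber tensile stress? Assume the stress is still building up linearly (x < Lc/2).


Force balance: sigma_f * (pi*d^2/4) = tau * (pi*d) * x  ->  sigma_f = 4 * tau * x / d
sigma_f = 4 * 71 * 118.7 / 11.7 = 2881.3 MPa

2881.3 MPa


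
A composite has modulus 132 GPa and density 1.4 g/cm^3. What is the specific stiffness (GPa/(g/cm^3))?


Specific stiffness = E/rho = 132/1.4 = 94.3 GPa/(g/cm^3)

94.3 GPa/(g/cm^3)


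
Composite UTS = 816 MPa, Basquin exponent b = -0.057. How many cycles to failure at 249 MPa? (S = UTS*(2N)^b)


N = 0.5 * (S/UTS)^(1/b) = 0.5 * (249/816)^(1/-0.057) = 5.5293e+08 cycles

5.5293e+08 cycles


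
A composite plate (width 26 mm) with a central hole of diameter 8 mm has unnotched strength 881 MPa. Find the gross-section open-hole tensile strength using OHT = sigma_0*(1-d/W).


OHT = sigma_0*(1-d/W) = 881*(1-8/26) = 609.9 MPa

609.9 MPa


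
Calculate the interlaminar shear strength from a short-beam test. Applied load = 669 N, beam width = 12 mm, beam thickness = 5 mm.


ILSS = 3F/(4bh) = 3*669/(4*12*5) = 8.36 MPa

8.36 MPa


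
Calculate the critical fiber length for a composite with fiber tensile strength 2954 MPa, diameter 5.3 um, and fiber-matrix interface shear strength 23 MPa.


Lc = sigma_f * d / (2 * tau_i) = 2954 * 5.3 / (2 * 23) = 340.4 um

340.4 um


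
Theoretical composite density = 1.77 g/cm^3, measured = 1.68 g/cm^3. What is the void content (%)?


Void% = (rho_theo - rho_actual)/rho_theo * 100 = (1.77 - 1.68)/1.77 * 100 = 5.08%

5.08%


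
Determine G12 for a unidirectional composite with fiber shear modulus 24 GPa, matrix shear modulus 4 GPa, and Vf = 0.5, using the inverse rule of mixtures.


1/G12 = Vf/Gf + (1-Vf)/Gm = 0.5/24 + 0.5/4
G12 = 6.86 GPa

6.86 GPa


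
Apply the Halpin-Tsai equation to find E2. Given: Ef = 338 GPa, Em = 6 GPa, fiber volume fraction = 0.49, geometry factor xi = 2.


eta = (Ef/Em - 1)/(Ef/Em + xi) = (56.3333 - 1)/(56.3333 + 2) = 0.9486
E2 = Em*(1+xi*eta*Vf)/(1-eta*Vf) = 21.63 GPa

21.63 GPa


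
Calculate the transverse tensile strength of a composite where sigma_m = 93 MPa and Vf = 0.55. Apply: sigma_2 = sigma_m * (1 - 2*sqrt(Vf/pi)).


factor = 1 - 2*sqrt(0.55/pi) = 0.1632
sigma_2 = 93 * 0.1632 = 15.17 MPa

15.17 MPa


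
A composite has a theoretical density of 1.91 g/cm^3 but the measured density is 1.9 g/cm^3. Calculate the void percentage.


Void% = (rho_theo - rho_actual)/rho_theo * 100 = (1.91 - 1.9)/1.91 * 100 = 0.52%

0.52%


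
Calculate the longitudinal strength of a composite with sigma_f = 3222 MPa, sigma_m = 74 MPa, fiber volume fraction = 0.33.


sigma_1 = sigma_f*Vf + sigma_m*(1-Vf) = 3222*0.33 + 74*0.67 = 1112.8 MPa

1112.8 MPa


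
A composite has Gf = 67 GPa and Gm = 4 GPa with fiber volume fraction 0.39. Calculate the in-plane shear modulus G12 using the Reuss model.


1/G12 = Vf/Gf + (1-Vf)/Gm = 0.39/67 + 0.61/4
G12 = 6.32 GPa

6.32 GPa


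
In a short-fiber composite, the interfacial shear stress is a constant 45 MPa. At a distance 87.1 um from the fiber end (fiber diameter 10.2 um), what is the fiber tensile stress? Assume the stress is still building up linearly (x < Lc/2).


Force balance: sigma_f * (pi*d^2/4) = tau * (pi*d) * x  ->  sigma_f = 4 * tau * x / d
sigma_f = 4 * 45 * 87.1 / 10.2 = 1537.1 MPa

1537.1 MPa


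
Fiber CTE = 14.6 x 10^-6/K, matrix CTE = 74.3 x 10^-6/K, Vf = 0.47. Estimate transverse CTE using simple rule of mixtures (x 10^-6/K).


alpha_2 = alpha_f*Vf + alpha_m*(1-Vf) = 14.6*0.47 + 74.3*0.53 = 46.2 x 10^-6/K

46.2 x 10^-6/K


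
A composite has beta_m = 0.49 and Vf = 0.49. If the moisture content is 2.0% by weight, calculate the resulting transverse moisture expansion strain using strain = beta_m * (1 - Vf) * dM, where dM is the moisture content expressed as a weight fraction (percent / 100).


dM = 2.0/100 = 0.02
strain = beta_m * (1-Vf) * dM = 0.49 * 0.51 * 0.02 = 0.004998

0.004998


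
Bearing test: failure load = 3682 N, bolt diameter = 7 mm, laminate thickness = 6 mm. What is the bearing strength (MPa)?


sigma_br = F/(d*h) = 3682/(7*6) = 87.7 MPa

87.7 MPa


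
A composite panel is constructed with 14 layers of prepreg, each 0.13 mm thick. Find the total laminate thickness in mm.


h = n * t_ply = 14 * 0.13 = 1.82 mm

1.82 mm


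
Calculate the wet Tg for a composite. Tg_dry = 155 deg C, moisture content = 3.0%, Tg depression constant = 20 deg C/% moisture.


Tg_wet = Tg_dry - k*moisture = 155 - 20*3.0 = 95.0 deg C

95.0 deg C


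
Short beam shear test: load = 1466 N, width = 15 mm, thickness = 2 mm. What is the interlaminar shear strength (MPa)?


ILSS = 3F/(4bh) = 3*1466/(4*15*2) = 36.65 MPa

36.65 MPa


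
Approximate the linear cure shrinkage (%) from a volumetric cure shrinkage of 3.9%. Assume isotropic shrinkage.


Linear shrinkage ≈ vol_shrink/3 = 3.9/3 = 1.3%

1.3%


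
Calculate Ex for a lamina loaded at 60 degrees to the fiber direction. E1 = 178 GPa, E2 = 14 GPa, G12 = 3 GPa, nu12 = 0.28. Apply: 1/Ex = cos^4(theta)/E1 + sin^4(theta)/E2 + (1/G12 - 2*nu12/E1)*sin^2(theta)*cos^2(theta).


cos^4(60) = 0.0625, sin^4(60) = 0.5625, sin^2(60)*cos^2(60) = 0.1875
1/G12 - 2*nu12/E1 = 1/3 - 2*0.28/178 = 0.330187 GPa^-1
1/Ex = 0.0625/178 + 0.5625/14 + 0.330187*0.1875 = 0.1024398 GPa^-1
Ex = 9.76 GPa

9.76 GPa


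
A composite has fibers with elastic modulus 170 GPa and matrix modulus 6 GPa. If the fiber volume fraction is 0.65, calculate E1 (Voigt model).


E1 = Ef*Vf + Em*(1-Vf) = 170*0.65 + 6*0.35 = 112.6 GPa

112.6 GPa


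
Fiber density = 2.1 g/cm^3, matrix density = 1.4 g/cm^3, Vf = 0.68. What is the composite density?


rho_c = rho_f*Vf + rho_m*(1-Vf) = 2.1*0.68 + 1.4*0.32 = 1.876 g/cm^3

1.876 g/cm^3


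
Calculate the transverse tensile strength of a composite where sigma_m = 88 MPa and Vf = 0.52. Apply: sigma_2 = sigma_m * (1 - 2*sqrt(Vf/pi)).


factor = 1 - 2*sqrt(0.52/pi) = 0.1863
sigma_2 = 88 * 0.1863 = 16.4 MPa

16.4 MPa


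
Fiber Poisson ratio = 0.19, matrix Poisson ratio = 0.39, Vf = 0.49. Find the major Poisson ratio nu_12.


nu_12 = nu_f*Vf + nu_m*(1-Vf) = 0.19*0.49 + 0.39*0.51 = 0.292

0.292


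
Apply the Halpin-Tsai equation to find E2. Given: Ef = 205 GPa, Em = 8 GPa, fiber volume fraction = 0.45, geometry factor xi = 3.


eta = (Ef/Em - 1)/(Ef/Em + xi) = (25.625 - 1)/(25.625 + 3) = 0.8603
E2 = Em*(1+xi*eta*Vf)/(1-eta*Vf) = 28.21 GPa

28.21 GPa


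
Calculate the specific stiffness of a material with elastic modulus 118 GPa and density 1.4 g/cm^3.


Specific stiffness = E/rho = 118/1.4 = 84.3 GPa/(g/cm^3)

84.3 GPa/(g/cm^3)


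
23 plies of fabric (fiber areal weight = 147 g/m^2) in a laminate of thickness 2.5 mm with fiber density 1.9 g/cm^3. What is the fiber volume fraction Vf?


Vf = n * FAW / (rho_f * h * 1000) = 23 * 147 / (1.9 * 2.5 * 1000) = 0.7118

0.7118


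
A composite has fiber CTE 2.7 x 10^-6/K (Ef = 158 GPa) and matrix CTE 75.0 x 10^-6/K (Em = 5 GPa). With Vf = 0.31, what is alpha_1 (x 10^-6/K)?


E1 = Ef*Vf + Em*(1-Vf) = 52.43
alpha_1 = (alpha_f*Ef*Vf + alpha_m*Em*(1-Vf))/E1 = 7.46 x 10^-6/K

7.46 x 10^-6/K


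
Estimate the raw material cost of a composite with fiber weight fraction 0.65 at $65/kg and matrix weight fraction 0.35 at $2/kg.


Cost = cost_f*Wf + cost_m*Wm = 65*0.65 + 2*0.35 = $42.95/kg

$42.95/kg


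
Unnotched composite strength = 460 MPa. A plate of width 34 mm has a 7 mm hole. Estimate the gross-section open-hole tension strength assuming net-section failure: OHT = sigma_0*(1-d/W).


OHT = sigma_0*(1-d/W) = 460*(1-7/34) = 365.3 MPa

365.3 MPa


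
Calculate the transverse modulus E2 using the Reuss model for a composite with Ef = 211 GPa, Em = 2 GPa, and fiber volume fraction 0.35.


1/E2 = Vf/Ef + (1-Vf)/Em = 0.35/211 + 0.65/2
E2 = 3.06 GPa

3.06 GPa


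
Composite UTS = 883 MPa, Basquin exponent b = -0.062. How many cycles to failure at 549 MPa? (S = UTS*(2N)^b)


N = 0.5 * (S/UTS)^(1/b) = 0.5 * (549/883)^(1/-0.062) = 1066.1407 cycles

1066.1407 cycles


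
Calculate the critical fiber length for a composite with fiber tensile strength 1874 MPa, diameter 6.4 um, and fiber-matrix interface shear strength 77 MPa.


Lc = sigma_f * d / (2 * tau_i) = 1874 * 6.4 / (2 * 77) = 77.9 um

77.9 um


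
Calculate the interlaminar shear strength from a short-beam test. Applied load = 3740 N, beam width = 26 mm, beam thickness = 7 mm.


ILSS = 3F/(4bh) = 3*3740/(4*26*7) = 15.41 MPa

15.41 MPa


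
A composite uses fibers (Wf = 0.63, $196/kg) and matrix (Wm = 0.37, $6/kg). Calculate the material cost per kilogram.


Cost = cost_f*Wf + cost_m*Wm = 196*0.63 + 6*0.37 = $125.7/kg

$125.7/kg


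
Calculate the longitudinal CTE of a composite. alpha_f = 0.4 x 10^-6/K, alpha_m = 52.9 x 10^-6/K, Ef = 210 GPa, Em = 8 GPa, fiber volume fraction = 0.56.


E1 = Ef*Vf + Em*(1-Vf) = 121.12
alpha_1 = (alpha_f*Ef*Vf + alpha_m*Em*(1-Vf))/E1 = 1.93 x 10^-6/K

1.93 x 10^-6/K


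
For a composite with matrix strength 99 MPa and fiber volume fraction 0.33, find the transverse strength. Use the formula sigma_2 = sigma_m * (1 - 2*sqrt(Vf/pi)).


factor = 1 - 2*sqrt(0.33/pi) = 0.3518
sigma_2 = 99 * 0.3518 = 34.83 MPa

34.83 MPa


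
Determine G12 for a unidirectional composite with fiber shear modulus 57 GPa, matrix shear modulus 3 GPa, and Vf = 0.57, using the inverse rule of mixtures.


1/G12 = Vf/Gf + (1-Vf)/Gm = 0.57/57 + 0.43/3
G12 = 6.52 GPa

6.52 GPa


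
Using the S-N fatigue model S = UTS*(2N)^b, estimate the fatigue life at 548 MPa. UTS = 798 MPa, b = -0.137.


N = 0.5 * (S/UTS)^(1/b) = 0.5 * (548/798)^(1/-0.137) = 7.7692 cycles

7.7692 cycles


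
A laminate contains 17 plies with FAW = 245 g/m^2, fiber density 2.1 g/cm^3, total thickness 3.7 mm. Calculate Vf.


Vf = n * FAW / (rho_f * h * 1000) = 17 * 245 / (2.1 * 3.7 * 1000) = 0.536

0.536


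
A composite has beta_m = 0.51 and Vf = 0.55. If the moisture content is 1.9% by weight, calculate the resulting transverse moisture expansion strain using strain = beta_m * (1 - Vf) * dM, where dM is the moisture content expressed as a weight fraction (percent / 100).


dM = 1.9/100 = 0.019
strain = beta_m * (1-Vf) * dM = 0.51 * 0.45 * 0.019 = 0.0043605

0.0043605


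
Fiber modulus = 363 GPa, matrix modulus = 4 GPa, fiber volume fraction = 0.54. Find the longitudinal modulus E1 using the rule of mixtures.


E1 = Ef*Vf + Em*(1-Vf) = 363*0.54 + 4*0.46 = 197.86 GPa

197.86 GPa


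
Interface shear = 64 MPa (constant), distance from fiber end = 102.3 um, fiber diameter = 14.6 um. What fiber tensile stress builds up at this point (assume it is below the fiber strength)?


Force balance: sigma_f * (pi*d^2/4) = tau * (pi*d) * x  ->  sigma_f = 4 * tau * x / d
sigma_f = 4 * 64 * 102.3 / 14.6 = 1793.8 MPa

1793.8 MPa


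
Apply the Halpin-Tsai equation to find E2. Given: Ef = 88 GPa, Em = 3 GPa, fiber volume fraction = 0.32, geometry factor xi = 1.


eta = (Ef/Em - 1)/(Ef/Em + xi) = (29.3333 - 1)/(29.3333 + 1) = 0.9341
E2 = Em*(1+xi*eta*Vf)/(1-eta*Vf) = 5.56 GPa

5.56 GPa


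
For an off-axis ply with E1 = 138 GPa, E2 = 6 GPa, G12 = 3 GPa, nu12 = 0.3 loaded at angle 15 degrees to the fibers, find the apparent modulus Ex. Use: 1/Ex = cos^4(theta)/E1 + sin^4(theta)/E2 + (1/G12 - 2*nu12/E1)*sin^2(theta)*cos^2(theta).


cos^4(15) = 0.870513, sin^4(15) = 0.004487, sin^2(15)*cos^2(15) = 0.0625
1/G12 - 2*nu12/E1 = 1/3 - 2*0.3/138 = 0.328986 GPa^-1
1/Ex = 0.870513/138 + 0.004487/6 + 0.328986*0.0625 = 0.0276175 GPa^-1
Ex = 36.21 GPa

36.21 GPa


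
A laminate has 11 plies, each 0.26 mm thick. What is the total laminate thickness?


h = n * t_ply = 11 * 0.26 = 2.86 mm

2.86 mm


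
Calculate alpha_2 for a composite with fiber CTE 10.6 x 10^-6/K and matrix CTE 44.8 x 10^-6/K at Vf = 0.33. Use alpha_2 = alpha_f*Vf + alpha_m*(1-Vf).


alpha_2 = alpha_f*Vf + alpha_m*(1-Vf) = 10.6*0.33 + 44.8*0.67 = 33.5 x 10^-6/K

33.5 x 10^-6/K


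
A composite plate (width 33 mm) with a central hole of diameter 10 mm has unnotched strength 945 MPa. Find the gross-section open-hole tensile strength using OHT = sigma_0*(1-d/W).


OHT = sigma_0*(1-d/W) = 945*(1-10/33) = 658.6 MPa

658.6 MPa


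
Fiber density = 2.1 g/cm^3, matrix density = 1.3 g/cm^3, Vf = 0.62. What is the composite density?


rho_c = rho_f*Vf + rho_m*(1-Vf) = 2.1*0.62 + 1.3*0.38 = 1.796 g/cm^3

1.796 g/cm^3


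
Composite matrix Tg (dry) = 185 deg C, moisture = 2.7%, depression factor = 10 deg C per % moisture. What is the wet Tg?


Tg_wet = Tg_dry - k*moisture = 185 - 10*2.7 = 158.0 deg C

158.0 deg C


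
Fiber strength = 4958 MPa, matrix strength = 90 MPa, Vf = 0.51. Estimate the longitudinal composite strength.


sigma_1 = sigma_f*Vf + sigma_m*(1-Vf) = 4958*0.51 + 90*0.49 = 2572.7 MPa

2572.7 MPa


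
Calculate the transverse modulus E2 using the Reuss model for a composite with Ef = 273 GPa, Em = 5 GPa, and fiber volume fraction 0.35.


1/E2 = Vf/Ef + (1-Vf)/Em = 0.35/273 + 0.65/5
E2 = 7.62 GPa

7.62 GPa


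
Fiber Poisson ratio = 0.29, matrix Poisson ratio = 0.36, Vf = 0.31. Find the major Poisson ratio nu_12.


nu_12 = nu_f*Vf + nu_m*(1-Vf) = 0.29*0.31 + 0.36*0.69 = 0.3383

0.3383


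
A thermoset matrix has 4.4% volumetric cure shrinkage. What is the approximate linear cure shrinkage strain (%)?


Linear shrinkage ≈ vol_shrink/3 = 4.4/3 = 1.467%

1.467%


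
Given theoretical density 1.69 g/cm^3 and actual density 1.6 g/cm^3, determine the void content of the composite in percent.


Void% = (rho_theo - rho_actual)/rho_theo * 100 = (1.69 - 1.6)/1.69 * 100 = 5.33%

5.33%


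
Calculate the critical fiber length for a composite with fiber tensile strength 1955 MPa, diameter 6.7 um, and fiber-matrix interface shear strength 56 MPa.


Lc = sigma_f * d / (2 * tau_i) = 1955 * 6.7 / (2 * 56) = 117.0 um

117.0 um


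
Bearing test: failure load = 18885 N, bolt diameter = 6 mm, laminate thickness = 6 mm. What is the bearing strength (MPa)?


sigma_br = F/(d*h) = 18885/(6*6) = 524.6 MPa

524.6 MPa


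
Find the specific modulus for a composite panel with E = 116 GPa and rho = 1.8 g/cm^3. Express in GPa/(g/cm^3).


Specific stiffness = E/rho = 116/1.8 = 64.4 GPa/(g/cm^3)

64.4 GPa/(g/cm^3)


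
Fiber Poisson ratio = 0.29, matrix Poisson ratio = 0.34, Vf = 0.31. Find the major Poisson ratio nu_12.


nu_12 = nu_f*Vf + nu_m*(1-Vf) = 0.29*0.31 + 0.34*0.69 = 0.3245

0.3245


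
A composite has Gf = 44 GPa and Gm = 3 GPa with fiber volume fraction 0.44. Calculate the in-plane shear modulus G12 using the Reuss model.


1/G12 = Vf/Gf + (1-Vf)/Gm = 0.44/44 + 0.56/3
G12 = 5.08 GPa

5.08 GPa


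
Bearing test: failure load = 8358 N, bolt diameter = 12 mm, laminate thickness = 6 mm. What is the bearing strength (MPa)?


sigma_br = F/(d*h) = 8358/(12*6) = 116.1 MPa

116.1 MPa


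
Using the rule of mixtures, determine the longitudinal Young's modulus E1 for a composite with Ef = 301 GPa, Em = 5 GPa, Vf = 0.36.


E1 = Ef*Vf + Em*(1-Vf) = 301*0.36 + 5*0.64 = 111.56 GPa

111.56 GPa


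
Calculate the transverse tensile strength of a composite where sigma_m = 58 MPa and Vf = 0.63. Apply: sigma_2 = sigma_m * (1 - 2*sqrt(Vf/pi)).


factor = 1 - 2*sqrt(0.63/pi) = 0.1044
sigma_2 = 58 * 0.1044 = 6.05 MPa

6.05 MPa


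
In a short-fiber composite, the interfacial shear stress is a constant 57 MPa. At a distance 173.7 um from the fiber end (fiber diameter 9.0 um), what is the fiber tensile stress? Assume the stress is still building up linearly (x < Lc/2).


Force balance: sigma_f * (pi*d^2/4) = tau * (pi*d) * x  ->  sigma_f = 4 * tau * x / d
sigma_f = 4 * 57 * 173.7 / 9.0 = 4400.4 MPa

4400.4 MPa


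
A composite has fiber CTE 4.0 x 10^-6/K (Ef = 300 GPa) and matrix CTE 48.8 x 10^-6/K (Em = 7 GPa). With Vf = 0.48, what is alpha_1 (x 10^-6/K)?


E1 = Ef*Vf + Em*(1-Vf) = 147.64
alpha_1 = (alpha_f*Ef*Vf + alpha_m*Em*(1-Vf))/E1 = 5.1 x 10^-6/K

5.1 x 10^-6/K


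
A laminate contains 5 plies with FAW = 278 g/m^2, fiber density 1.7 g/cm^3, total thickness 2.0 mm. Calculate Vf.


Vf = n * FAW / (rho_f * h * 1000) = 5 * 278 / (1.7 * 2.0 * 1000) = 0.4088

0.4088


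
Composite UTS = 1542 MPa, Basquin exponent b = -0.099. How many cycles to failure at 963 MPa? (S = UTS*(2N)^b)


N = 0.5 * (S/UTS)^(1/b) = 0.5 * (963/1542)^(1/-0.099) = 58.1036 cycles

58.1036 cycles
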